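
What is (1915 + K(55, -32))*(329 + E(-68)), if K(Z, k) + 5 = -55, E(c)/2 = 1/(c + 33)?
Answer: 610189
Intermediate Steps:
E(c) = 2/(33 + c) (E(c) = 2/(c + 33) = 2/(33 + c))
K(Z, k) = -60 (K(Z, k) = -5 - 55 = -60)
(1915 + K(55, -32))*(329 + E(-68)) = (1915 - 60)*(329 + 2/(33 - 68)) = 1855*(329 + 2/(-35)) = 1855*(329 + 2*(-1/35)) = 1855*(329 - 2/35) = 1855*(11513/35) = 610189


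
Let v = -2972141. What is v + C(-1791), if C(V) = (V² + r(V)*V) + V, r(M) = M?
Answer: 3441430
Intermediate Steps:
C(V) = V + 2*V² (C(V) = (V² + V*V) + V = (V² + V²) + V = 2*V² + V = V + 2*V²)
v + C(-1791) = -2972141 - 1791*(1 + 2*(-1791)) = -2972141 - 1791*(1 - 3582) = -2972141 - 1791*(-3581) = -2972141 + 6413571 = 3441430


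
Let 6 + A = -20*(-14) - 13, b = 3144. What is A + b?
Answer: 3405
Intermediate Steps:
A = 261 (A = -6 + (-20*(-14) - 13) = -6 + (280 - 13) = -6 + 267 = 261)
A + b = 261 + 3144 = 3405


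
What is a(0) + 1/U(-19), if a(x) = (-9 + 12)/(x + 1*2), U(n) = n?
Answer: 55/38 ≈ 1.4474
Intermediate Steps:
a(x) = 3/(2 + x) (a(x) = 3/(x + 2) = 3/(2 + x))
a(0) + 1/U(-19) = 3/(2 + 0) + 1/(-19) = 3/2 - 1/19 = 55/38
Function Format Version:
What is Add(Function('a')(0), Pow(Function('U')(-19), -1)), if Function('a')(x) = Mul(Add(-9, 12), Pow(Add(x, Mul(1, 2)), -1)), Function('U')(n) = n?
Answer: Rational(55, 38) ≈ 1.4474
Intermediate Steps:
Function('a')(x) = Mul(3, Pow(Add(2, x), -1)) (Function('a')(x) = Mul(3, Pow(Add(x, 2), -1)) = Mul(3, Pow(Add(2, x), -1)))
Add(Function('a')(0), Pow(Function('U')(-19), -1)) = Add(Mul(3, Pow(Add(2, 0), -1)), Pow(-19, -1)) = Add(Mul(3, Pow(2, -1)), Rational(-1, 19)) = Add(Mul(3, Rational(1, 2)), Rational(-1, 19)) = Add(Rational(3, 2), Rational(-1, 19)) = Rational(55, 38)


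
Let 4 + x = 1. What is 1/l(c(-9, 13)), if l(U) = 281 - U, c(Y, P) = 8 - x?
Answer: 1/270 ≈ 0.0037037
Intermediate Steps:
x = -3 (x = -4 + 1 = -3)
c(Y, P) = 11 (c(Y, P) = 8 - 1*(-3) = 8 + 3 = 11)
1/l(c(-9, 13)) = 1/(281 - 1*11) = 1/(281 - 11) = 1/270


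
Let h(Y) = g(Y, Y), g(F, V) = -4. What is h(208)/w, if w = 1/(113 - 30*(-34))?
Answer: -4532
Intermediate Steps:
w = 1/1133 (w = 1/(113 + 1020) = 1/1133 ≈ 0.00088261)
h(Y) = -4
h(208)/w = -4/1/1133 = -4*1133 = -4532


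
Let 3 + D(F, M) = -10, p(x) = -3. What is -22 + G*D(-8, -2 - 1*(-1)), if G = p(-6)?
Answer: 17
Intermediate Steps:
G = -3
D(F, M) = -13 (D(F, M) = -3 - 10 = -13)
-22 + G*D(-8, -2 - 1*(-1)) = -22 - 3*(-13) = -22 + 39 = 17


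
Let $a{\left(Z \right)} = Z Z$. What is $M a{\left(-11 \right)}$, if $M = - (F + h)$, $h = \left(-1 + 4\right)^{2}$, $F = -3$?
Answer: $-726$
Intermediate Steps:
$h = 9$ ($h = 3^{2} = 9$)
$a{\left(Z \right)} = Z^{2}$
$M = -6$ ($M = - (-3 + 9) = \left(-1\right) 6 = -6$)
$M a{\left(-11 \right)} = - 6 \left(-11\right)^{2} = \left(-6\right) 121 = -726$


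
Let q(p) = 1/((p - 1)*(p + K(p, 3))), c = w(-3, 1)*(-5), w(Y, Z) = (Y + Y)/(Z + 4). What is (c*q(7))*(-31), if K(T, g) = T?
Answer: -31/14 ≈ -2.2143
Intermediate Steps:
w(Y, Z) = 2*Y/(4 + Z) (w(Y, Z) = (2*Y)/(4 + Z) = 2*Y/(4 + Z))
c = 6 (c = (2*(-3)/(4 + 1))*(-5) = (2*(-3)/5)*(-5) = (2*(-3)*(1/5))*(-5) = -6/5*(-5) = 6)
q(p) = 1/(2*p*(-1 + p)) (q(p) = 1/((p - 1)*(p + p)) = 1/((-1 + p)*(2*p)) = 1/(2*p*(-1 + p)))
(c*q(7))*(-31) = (6*((1/2)/(7*(-1 + 7))))*(-31) = (6*((1/2)*(1/7)/6))*(-31) = (6*((1/2)*(1/7)*(1/6)))*(-31) = (6*(1/84))*(-31) = (1/14)*(-31) = -31/14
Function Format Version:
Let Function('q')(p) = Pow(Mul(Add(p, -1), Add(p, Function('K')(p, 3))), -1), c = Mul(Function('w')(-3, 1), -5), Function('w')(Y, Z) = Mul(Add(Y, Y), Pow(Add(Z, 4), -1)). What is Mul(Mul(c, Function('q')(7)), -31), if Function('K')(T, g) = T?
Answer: Rational(-31, 14) ≈ -2.2143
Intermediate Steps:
Function('w')(Y, Z) = Mul(2, Y, Pow(Add(4, Z), -1)) (Function('w')(Y, Z) = Mul(Mul(2, Y), Pow(Add(4, Z), -1)) = Mul(2, Y, Pow(Add(4, Z), -1)))
c = 6 (c = Mul(Mul(2, -3, Pow(Add(4, 1), -1)), -5) = Mul(Mul(2, -3, Pow(5, -1)), -5) = Mul(Mul(2, -3, Rational(1, 5)), -5) = Mul(Rational(-6, 5), -5) = 6)
Function('q')(p) = Mul(Rational(1, 2), Pow(p, -1), Pow(Add(-1, p), -1)) (Function('q')(p) = Pow(Mul(Add(p, -1), Add(p, p)), -1) = Pow(Mul(Add(-1, p), Mul(2, p)), -1) = Pow(Mul(2, p, Add(-1, p)), -1) = Mul(Rational(1, 2), Pow(p, -1), Pow(Add(-1, p), -1)))
Mul(Mul(c, Function('q')(7)), -31) = Mul(Mul(6, Mul(Rational(1, 2), Pow(7, -1), Pow(Add(-1, 7), -1))), -31) = Mul(Mul(6, Mul(Rational(1, 2), Rational(1, 7), Pow(6, -1))), -31) = Mul(Mul(6, Mul(Rational(1, 2), Rational(1, 7), Rational(1, 6))), -31) = Mul(Mul(6, Rational(1, 84)), -31) = Mul(Rational(1, 14), -31) = Rational(-31, 14)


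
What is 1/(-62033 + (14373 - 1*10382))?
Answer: -1/58042 ≈ -1.7229e-5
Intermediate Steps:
1/(-62033 + (14373 - 1*10382)) = 1/(-62033 + (14373 - 10382)) = 1/(-62033 + 3991) = 1/(-58042) = -1/58042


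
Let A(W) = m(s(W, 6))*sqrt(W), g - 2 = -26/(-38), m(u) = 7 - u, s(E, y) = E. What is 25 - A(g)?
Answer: 25 - 82*sqrt(969)/361 ≈ 17.929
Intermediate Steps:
g = 51/19 (g = 2 - 26/(-38) = 2 - 26*(-1/38) = 2 + 13/19 = 51/19 ≈ 2.6842)
A(W) = sqrt(W)*(7 - W) (A(W) = (7 - W)*sqrt(W) = sqrt(W)*(7 - W))
25 - A(g) = 25 - sqrt(51/19)*(7 - 1*51/19) = 25 - sqrt(969)/19*(7 - 51/19) = 25 - sqrt(969)/19*82/19 = 25 - 82*sqrt(969)/361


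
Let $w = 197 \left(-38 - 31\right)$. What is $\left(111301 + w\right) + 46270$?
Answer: $143978$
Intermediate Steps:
$w = -13593$ ($w = 197 \left(-69\right) = -13593$)
$\left(111301 + w\right) + 46270 = \left(111301 - 13593\right) + 46270 = 97708 + 46270 = 143978$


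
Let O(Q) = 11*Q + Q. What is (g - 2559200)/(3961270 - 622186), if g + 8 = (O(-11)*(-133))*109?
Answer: -161401/834771 ≈ -0.19335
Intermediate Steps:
O(Q) = 12*Q
g = 1913596 (g = -8 + ((12*(-11))*(-133))*109 = -8 - 132*(-133)*109 = -8 + 17556*109 = -8 + 1913604 = 1913596)
(g - 2559200)/(3961270 - 622186) = (1913596 - 2559200)/(3961270 - 622186) = -645604/3339084 = -645604*1/3339084 = -161401/834771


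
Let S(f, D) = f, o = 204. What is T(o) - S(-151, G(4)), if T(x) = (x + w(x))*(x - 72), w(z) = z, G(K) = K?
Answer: 54007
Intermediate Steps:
T(x) = 2*x*(-72 + x) (T(x) = (x + x)*(x - 72) = (2*x)*(-72 + x) = 2*x*(-72 + x))
T(o) - S(-151, G(4)) = 2*204*(-72 + 204) - 1*(-151) = 2*204*132 + 151 = 53856 + 151 = 54007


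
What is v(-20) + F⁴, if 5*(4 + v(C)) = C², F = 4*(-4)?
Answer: 65612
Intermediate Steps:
F = -16
v(C) = -4 + C²/5
v(-20) + F⁴ = (-4 + (⅕)*(-20)²) + (-16)⁴ = (-4 + (⅕)*400) + 65536 = (-4 + 80) + 65536 = 76 + 65536 = 65612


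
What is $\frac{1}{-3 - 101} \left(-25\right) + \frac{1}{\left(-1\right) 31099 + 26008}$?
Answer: $\frac{127171}{529464} \approx 0.24019$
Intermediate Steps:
$\frac{1}{-3 - 101} \left(-25\right) + \frac{1}{\left(-1\right) 31099 + 26008} = \frac{1}{-104} \left(-25\right) + \frac{1}{-31099 + 26008} = \left(- \frac{1}{104}\right) \left(-25\right) + \frac{1}{-5091} = \frac{25}{104} - \frac{1}{5091} = \frac{127171}{529464}$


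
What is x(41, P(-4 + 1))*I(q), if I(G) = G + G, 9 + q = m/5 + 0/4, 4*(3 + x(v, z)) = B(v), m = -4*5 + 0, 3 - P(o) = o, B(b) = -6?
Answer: 117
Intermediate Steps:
P(o) = 3 - o
m = -20 (m = -20 + 0 = -20)
x(v, z) = -9/2 (x(v, z) = -3 + (¼)*(-6) = -3 - 3/2 = -9/2)
q = -13 (q = -9 + (-20/5 + 0/4) = -9 + (-20*⅕ + 0*(¼)) = -9 + (-4 + 0) = -9 - 4 = -13)
I(G) = 2*G
x(41, P(-4 + 1))*I(q) = -9*(-13) = -9/2*(-26) = 117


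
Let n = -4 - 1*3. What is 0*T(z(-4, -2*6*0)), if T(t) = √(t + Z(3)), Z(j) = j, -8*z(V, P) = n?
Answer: 0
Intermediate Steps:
n = -7 (n = -4 - 3 = -7)
z(V, P) = 7/8 (z(V, P) = -⅛*(-7) = 7/8)
T(t) = √(3 + t) (T(t) = √(t + 3) = √(3 + t))
0*T(z(-4, -2*6*0)) = 0*√(3 + 7/8) = 0*√(31/8) = 0*(√62/4) = 0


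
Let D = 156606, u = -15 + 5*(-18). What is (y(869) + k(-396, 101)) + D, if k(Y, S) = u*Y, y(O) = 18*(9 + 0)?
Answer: 198348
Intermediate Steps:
y(O) = 162 (y(O) = 18*9 = 162)
u = -105 (u = -15 - 90 = -105)
k(Y, S) = -105*Y
(y(869) + k(-396, 101)) + D = (162 - 105*(-396)) + 156606 = (162 + 41580) + 156606 = 41742 + 156606 = 198348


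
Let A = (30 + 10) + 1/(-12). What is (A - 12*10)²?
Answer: 923521/144 ≈ 6413.3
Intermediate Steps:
A = 479/12 (A = 40 - 1/12 = 479/12 ≈ 39.917)
(A - 12*10)² = (479/12 - 12*10)² = (479/12 - 120)² = (-961/12)² = 923521/144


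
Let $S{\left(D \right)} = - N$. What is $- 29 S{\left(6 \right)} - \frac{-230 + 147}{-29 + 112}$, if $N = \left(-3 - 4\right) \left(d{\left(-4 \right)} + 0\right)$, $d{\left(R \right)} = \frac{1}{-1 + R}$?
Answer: $\frac{208}{5} \approx 41.6$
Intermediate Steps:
$N = \frac{7}{5}$ ($N = \left(-3 - 4\right) \left(\frac{1}{-1 - 4} + 0\right) = - 7 \left(\frac{1}{-5} + 0\right) = - 7 \left(- \frac{1}{5} + 0\right) = \left(-7\right) \left(- \frac{1}{5}\right) = \frac{7}{5} \approx 1.4$)
$S{\left(D \right)} = - \frac{7}{5}$ ($S{\left(D \right)} = \left(-1\right) \frac{7}{5} = - \frac{7}{5}$)
$- 29 S{\left(6 \right)} - \frac{-230 + 147}{-29 + 112} = \left(-29\right) \left(- \frac{7}{5}\right) - \frac{-230 + 147}{-29 + 112} = \frac{203}{5} - - \frac{83}{83} = \frac{203}{5} - \left(-83\right) \frac{1}{83} = \frac{203}{5} - -1 = \frac{203}{5} + 1 = \frac{208}{5}$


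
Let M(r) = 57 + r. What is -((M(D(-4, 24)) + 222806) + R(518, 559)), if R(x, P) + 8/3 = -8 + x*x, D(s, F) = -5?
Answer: -1473514/3 ≈ -4.9117e+5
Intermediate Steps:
R(x, P) = -32/3 + x² (R(x, P) = -8/3 + (-8 + x*x) = -8/3 + (-8 + x²) = -32/3 + x²)
-((M(D(-4, 24)) + 222806) + R(518, 559)) = -(((57 - 5) + 222806) + (-32/3 + 518²)) = -((52 + 222806) + (-32/3 + 268324)) = -(222858 + 804940/3) = -1*1473514/3 = -1473514/3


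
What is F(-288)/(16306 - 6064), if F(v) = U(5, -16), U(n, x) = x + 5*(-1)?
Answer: -7/3414 ≈ -0.0020504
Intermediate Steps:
U(n, x) = -5 + x (U(n, x) = x - 5 = -5 + x)
F(v) = -21 (F(v) = -5 - 16 = -21)
F(-288)/(16306 - 6064) = -21/(16306 - 6064) = -21/10242 = -21*1/10242 = -7/3414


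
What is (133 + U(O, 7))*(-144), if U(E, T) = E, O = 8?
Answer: -20304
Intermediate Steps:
(133 + U(O, 7))*(-144) = (133 + 8)*(-144) = 141*(-144) = -20304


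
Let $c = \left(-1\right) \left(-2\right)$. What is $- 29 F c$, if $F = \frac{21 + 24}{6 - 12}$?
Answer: $435$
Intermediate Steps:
$F = - \frac{15}{2}$ ($F = \frac{45}{-6} = 45 \left(- \frac{1}{6}\right) = - \frac{15}{2} \approx -7.5$)
$c = 2$
$- 29 F c = \left(-29\right) \left(- \frac{15}{2}\right) 2 = \frac{435}{2} \cdot 2 = 435$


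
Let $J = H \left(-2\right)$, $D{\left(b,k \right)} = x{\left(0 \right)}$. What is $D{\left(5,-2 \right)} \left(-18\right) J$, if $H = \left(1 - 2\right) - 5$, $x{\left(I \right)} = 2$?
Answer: $-432$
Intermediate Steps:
$D{\left(b,k \right)} = 2$
$H = -6$ ($H = -1 - 5 = -6$)
$J = 12$ ($J = \left(-6\right) \left(-2\right) = 12$)
$D{\left(5,-2 \right)} \left(-18\right) J = 2 \left(-18\right) 12 = \left(-36\right) 12 = -432$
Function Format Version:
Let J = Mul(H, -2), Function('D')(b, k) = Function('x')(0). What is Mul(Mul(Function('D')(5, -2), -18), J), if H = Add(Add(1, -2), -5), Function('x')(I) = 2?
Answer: -432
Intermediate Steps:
Function('D')(b, k) = 2
H = -6 (H = Add(-1, -5) = -6)
J = 12 (J = Mul(-6, -2) = 12)
Mul(Mul(Function('D')(5, -2), -18), J) = Mul(Mul(2, -18), 12) = Mul(-36, 12) = -432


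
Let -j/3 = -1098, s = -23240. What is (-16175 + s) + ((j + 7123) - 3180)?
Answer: -32178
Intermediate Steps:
j = 3294 (j = -3*(-1098) = 3294)
(-16175 + s) + ((j + 7123) - 3180) = (-16175 - 23240) + ((3294 + 7123) - 3180) = -39415 + (10417 - 3180) = -39415 + 7237 = -32178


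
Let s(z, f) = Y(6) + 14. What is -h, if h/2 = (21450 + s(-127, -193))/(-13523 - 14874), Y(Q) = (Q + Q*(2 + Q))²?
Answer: 48760/28397 ≈ 1.7171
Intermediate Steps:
s(z, f) = 2930 (s(z, f) = 6²*(3 + 6)² + 14 = 36*9² + 14 = 36*81 + 14 = 2916 + 14 = 2930)
h = -48760/28397 (h = 2*((21450 + 2930)/(-13523 - 14874)) = 2*(24380/(-28397)) = 2*(24380*(-1/28397)) = 2*(-24380/28397) = -48760/28397 ≈ -1.7171)
-h = -1*(-48760/28397) = 48760/28397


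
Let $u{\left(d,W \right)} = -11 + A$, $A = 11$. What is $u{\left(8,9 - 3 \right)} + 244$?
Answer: $244$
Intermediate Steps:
$u{\left(d,W \right)} = 0$ ($u{\left(d,W \right)} = -11 + 11 = 0$)
$u{\left(8,9 - 3 \right)} + 244 = 0 + 244 = 244$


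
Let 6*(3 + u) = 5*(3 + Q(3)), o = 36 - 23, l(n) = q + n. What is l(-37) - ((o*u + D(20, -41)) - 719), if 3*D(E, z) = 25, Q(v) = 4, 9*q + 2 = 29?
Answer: 3839/6 ≈ 639.83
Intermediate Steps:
q = 3 (q = -2/9 + (1/9)*29 = -2/9 + 29/9 = 3)
D(E, z) = 25/3 (D(E, z) = (1/3)*25 = 25/3)
l(n) = 3 + n
o = 13
u = 17/6 (u = -3 + (5*(3 + 4))/6 = -3 + (5*7)/6 = -3 + (1/6)*35 = -3 + 35/6 = 17/6 ≈ 2.8333)
l(-37) - ((o*u + D(20, -41)) - 719) = (3 - 37) - ((13*(17/6) + 25/3) - 719) = -34 - ((221/6 + 25/3) - 719) = -34 - (271/6 - 719) = -34 - 1*(-4043/6) = -34 + 4043/6 = 3839/6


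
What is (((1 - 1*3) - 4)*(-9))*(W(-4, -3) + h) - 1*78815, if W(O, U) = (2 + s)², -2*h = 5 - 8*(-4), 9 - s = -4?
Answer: -67664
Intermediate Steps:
s = 13 (s = 9 - 1*(-4) = 9 + 4 = 13)
h = -37/2 (h = -(5 - 8*(-4))/2 = -(5 + 32)/2 = -½*37 = -37/2 ≈ -18.500)
W(O, U) = 225 (W(O, U) = (2 + 13)² = 15² = 225)
(((1 - 1*3) - 4)*(-9))*(W(-4, -3) + h) - 1*78815 = (((1 - 1*3) - 4)*(-9))*(225 - 37/2) - 1*78815 = (((1 - 3) - 4)*(-9))*(413/2) - 78815 = ((-2 - 4)*(-9))*(413/2) - 78815 = -6*(-9)*(413/2) - 78815 = 54*(413/2) - 78815 = 11151 - 78815 = -67664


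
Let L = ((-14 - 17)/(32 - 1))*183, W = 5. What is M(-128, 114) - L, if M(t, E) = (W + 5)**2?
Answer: 283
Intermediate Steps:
M(t, E) = 100 (M(t, E) = (5 + 5)**2 = 10**2 = 100)
L = -183 (L = -31/31*183 = -31*1/31*183 = -1*183 = -183)
M(-128, 114) - L = 100 - 1*(-183) = 100 + 183 = 283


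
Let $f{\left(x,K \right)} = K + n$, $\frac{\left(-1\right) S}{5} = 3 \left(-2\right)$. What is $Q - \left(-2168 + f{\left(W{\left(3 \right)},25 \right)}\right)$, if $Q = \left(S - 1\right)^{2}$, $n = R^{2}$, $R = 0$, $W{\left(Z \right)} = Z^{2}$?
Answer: $2984$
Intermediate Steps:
$S = 30$ ($S = - 5 \cdot 3 \left(-2\right) = \left(-5\right) \left(-6\right) = 30$)
$n = 0$ ($n = 0^{2} = 0$)
$f{\left(x,K \right)} = K$ ($f{\left(x,K \right)} = K + 0 = K$)
$Q = 841$ ($Q = \left(30 - 1\right)^{2} = 29^{2} = 841$)
$Q - \left(-2168 + f{\left(W{\left(3 \right)},25 \right)}\right) = 841 - \left(-2168 + 25\right) = 841 - -2143 = 841 + 2143 = 2984$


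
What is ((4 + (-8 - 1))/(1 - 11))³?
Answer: ⅛ ≈ 0.12500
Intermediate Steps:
((4 + (-8 - 1))/(1 - 11))³ = ((4 - 9)/(-10))³ = (-5*(-⅒))³ = (½)³ = ⅛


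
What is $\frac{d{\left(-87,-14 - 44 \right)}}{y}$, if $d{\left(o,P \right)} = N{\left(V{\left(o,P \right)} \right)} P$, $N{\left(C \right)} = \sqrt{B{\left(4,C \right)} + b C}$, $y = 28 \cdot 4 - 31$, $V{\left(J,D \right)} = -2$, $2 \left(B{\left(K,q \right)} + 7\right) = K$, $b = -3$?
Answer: $- \frac{58}{81} \approx -0.71605$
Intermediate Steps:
$B{\left(K,q \right)} = -7 + \frac{K}{2}$
$y = 81$ ($y = 112 - 31 = 81$)
$N{\left(C \right)} = \sqrt{-5 - 3 C}$ ($N{\left(C \right)} = \sqrt{\left(-7 + \frac{1}{2} \cdot 4\right) - 3 C} = \sqrt{\left(-7 + 2\right) - 3 C} = \sqrt{-5 - 3 C}$)
$d{\left(o,P \right)} = P$ ($d{\left(o,P \right)} = \sqrt{-5 - -6} P = \sqrt{-5 + 6} P = \sqrt{1} P = 1 P = P$)
$\frac{d{\left(-87,-14 - 44 \right)}}{y} = \frac{-14 - 44}{81} = \left(-14 - 44\right) \frac{1}{81} = \left(-58\right) \frac{1}{81} = - \frac{58}{81}$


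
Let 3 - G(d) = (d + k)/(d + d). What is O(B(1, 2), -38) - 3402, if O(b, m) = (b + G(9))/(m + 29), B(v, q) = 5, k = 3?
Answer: -91876/27 ≈ -3402.8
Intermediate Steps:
G(d) = 3 - (3 + d)/(2*d) (G(d) = 3 - (d + 3)/(d + d) = 3 - (3 + d)/(2*d))
O(b, m) = (7/3 + b)/(29 + m) (O(b, m) = (b + (½)*(-3 + 5*9)/9)/(m + 29) = (b + (½)*(⅑)*(-3 + 45))/(29 + m) = (b + (½)*(⅑)*42)/(29 + m) = (b + 7/3)/(29 + m) = (7/3 + b)/(29 + m))
O(B(1, 2), -38) - 3402 = (7/3 + 5)/(29 - 38) - 3402 = (22/3)/(-9) - 3402 = -⅑*22/3 - 3402 = -22/27 - 3402 = -91876/27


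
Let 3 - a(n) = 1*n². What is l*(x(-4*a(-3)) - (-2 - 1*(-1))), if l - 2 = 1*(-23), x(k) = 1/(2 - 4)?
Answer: -21/2 ≈ -10.500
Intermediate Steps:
a(n) = 3 - n²
x(k) = -½ (x(k) = 1/(-2) = -½)
l = -21 (l = 2 + 1*(-23) = 2 - 23 = -21)
l*(x(-4*a(-3)) - (-2 - 1*(-1))) = -21*(-½ - (-2 - 1*(-1))) = -21*(-½ - (-2 + 1)) = -21*(-½ - 1*(-1)) = -21*(-½ + 1) = -21*½ = -21/2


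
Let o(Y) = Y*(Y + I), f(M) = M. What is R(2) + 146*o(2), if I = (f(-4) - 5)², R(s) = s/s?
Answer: 24237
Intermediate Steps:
R(s) = 1
I = 81 (I = (-4 - 5)² = (-9)² = 81)
o(Y) = Y*(81 + Y) (o(Y) = Y*(Y + 81) = Y*(81 + Y))
R(2) + 146*o(2) = 1 + 146*(2*(81 + 2)) = 1 + 146*(2*83) = 1 + 146*166 = 1 + 24236 = 24237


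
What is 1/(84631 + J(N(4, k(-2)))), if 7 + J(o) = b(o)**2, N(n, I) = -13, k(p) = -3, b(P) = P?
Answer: 1/84793 ≈ 1.1793e-5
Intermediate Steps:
J(o) = -7 + o**2
1/(84631 + J(N(4, k(-2)))) = 1/(84631 + (-7 + (-13)**2)) = 1/(84631 + (-7 + 169)) = 1/(84631 + 162) = 1/84793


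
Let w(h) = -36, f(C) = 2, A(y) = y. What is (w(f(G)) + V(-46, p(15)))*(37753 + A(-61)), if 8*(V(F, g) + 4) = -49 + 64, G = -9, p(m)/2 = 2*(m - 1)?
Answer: -2874015/2 ≈ -1.4370e+6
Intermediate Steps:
p(m) = -4 + 4*m (p(m) = 2*(2*(m - 1)) = 2*(2*(-1 + m)) = 2*(-2 + 2*m) = -4 + 4*m)
V(F, g) = -17/8 (V(F, g) = -4 + (-49 + 64)/8 = -4 + (⅛)*15 = -4 + 15/8 = -17/8)
(w(f(G)) + V(-46, p(15)))*(37753 + A(-61)) = (-36 - 17/8)*(37753 - 61) = -305/8*37692 = -2874015/2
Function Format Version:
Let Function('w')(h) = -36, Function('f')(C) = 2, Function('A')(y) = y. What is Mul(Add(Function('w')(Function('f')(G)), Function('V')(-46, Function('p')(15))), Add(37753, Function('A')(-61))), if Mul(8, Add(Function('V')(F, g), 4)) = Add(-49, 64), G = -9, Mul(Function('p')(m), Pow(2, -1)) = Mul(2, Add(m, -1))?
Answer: Rational(-2874015, 2) ≈ -1.4370e+6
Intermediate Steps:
Function('p')(m) = Add(-4, Mul(4, m)) (Function('p')(m) = Mul(2, Mul(2, Add(m, -1))) = Mul(2, Mul(2, Add(-1, m))) = Mul(2, Add(-2, Mul(2, m))) = Add(-4, Mul(4, m)))
Function('V')(F, g) = Rational(-17, 8) (Function('V')(F, g) = Add(-4, Mul(Rational(1, 8), Add(-49, 64))) = Add(-4, Mul(Rational(1, 8), 15)) = Add(-4, Rational(15, 8)) = Rational(-17, 8))
Mul(Add(Function('w')(Function('f')(G)), Function('V')(-46, Function('p')(15))), Add(37753, Function('A')(-61))) = Mul(Add(-36, Rational(-17, 8)), Add(37753, -61)) = Mul(Rational(-305, 8), 37692) = Rational(-2874015, 2)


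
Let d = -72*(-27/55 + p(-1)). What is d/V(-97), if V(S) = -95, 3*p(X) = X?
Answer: -3264/5225 ≈ -0.62469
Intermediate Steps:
p(X) = X/3
d = 3264/55 (d = -72*(-27/55 + (1/3)*(-1)) = -72*(-27*1/55 - 1/3) = -72*(-27/55 - 1/3) = -72*(-136/165) = 3264/55 ≈ 59.345)
d/V(-97) = (3264/55)/(-95) = (3264/55)*(-1/95) = -3264/5225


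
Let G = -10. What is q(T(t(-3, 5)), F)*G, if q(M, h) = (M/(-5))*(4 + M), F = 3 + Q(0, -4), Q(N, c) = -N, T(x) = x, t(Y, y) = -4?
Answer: 0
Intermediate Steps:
F = 3 (F = 3 - 1*0 = 3 + 0 = 3)
q(M, h) = -M*(4 + M)/5 (q(M, h) = (M*(-⅕))*(4 + M) = (-M/5)*(4 + M) = -M*(4 + M)/5)
q(T(t(-3, 5)), F)*G = -⅕*(-4)*(4 - 4)*(-10) = -⅕*(-4)*0*(-10) = 0*(-10) = 0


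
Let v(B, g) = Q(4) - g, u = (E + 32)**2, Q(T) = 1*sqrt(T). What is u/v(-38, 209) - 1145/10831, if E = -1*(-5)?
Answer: -15064654/2242017 ≈ -6.7192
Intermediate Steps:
Q(T) = sqrt(T)
E = 5
u = 1369 (u = (5 + 32)**2 = 37**2 = 1369)
v(B, g) = 2 - g (v(B, g) = sqrt(4) - g = 2 - g)
u/v(-38, 209) - 1145/10831 = 1369/(2 - 1*209) - 1145/10831 = 1369/(2 - 209) - 1145*1/10831 = 1369/(-207) - 1145/10831 = 1369*(-1/207) - 1145/10831 = -1369/207 - 1145/10831 = -15064654/2242017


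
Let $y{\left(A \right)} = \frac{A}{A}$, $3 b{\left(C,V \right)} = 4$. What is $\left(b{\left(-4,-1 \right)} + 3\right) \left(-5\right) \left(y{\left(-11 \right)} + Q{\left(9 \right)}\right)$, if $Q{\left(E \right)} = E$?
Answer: $- \frac{650}{3} \approx -216.67$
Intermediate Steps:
$b{\left(C,V \right)} = \frac{4}{3}$ ($b{\left(C,V \right)} = \frac{1}{3} \cdot 4 = \frac{4}{3}$)
$y{\left(A \right)} = 1$
$\left(b{\left(-4,-1 \right)} + 3\right) \left(-5\right) \left(y{\left(-11 \right)} + Q{\left(9 \right)}\right) = \left(\frac{4}{3} + 3\right) \left(-5\right) \left(1 + 9\right) = \frac{13}{3} \left(-5\right) 10 = \left(- \frac{65}{3}\right) 10 = - \frac{650}{3}$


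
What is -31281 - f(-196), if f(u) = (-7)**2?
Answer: -31330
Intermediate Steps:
f(u) = 49
-31281 - f(-196) = -31281 - 1*49 = -31281 - 49 = -31330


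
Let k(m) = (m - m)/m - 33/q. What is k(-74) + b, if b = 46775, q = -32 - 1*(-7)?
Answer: 1169408/25 ≈ 46776.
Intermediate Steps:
q = -25 (q = -32 + 7 = -25)
k(m) = 33/25 (k(m) = (m - m)/m - 33/(-25) = 0/m - 33*(-1/25) = 0 + 33/25 = 33/25)
k(-74) + b = 33/25 + 46775 = 1169408/25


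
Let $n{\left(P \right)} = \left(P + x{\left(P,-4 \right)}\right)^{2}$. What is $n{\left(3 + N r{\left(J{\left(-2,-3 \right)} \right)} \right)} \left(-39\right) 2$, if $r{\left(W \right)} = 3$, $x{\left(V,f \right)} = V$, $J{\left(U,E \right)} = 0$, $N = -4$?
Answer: $-25272$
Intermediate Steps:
$n{\left(P \right)} = 4 P^{2}$ ($n{\left(P \right)} = \left(P + P\right)^{2} = \left(2 P\right)^{2} = 4 P^{2}$)
$n{\left(3 + N r{\left(J{\left(-2,-3 \right)} \right)} \right)} \left(-39\right) 2 = 4 \left(3 - 12\right)^{2} \left(-39\right) 2 = 4 \left(-9\right)^{2} \left(-39\right) 2 = 4 \cdot 81 \left(-39\right) 2 = 324 \left(-39\right) 2 = \left(-12636\right) 2 = -25272$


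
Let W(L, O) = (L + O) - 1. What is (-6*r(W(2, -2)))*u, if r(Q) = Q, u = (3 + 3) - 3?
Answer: 18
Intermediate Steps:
W(L, O) = -1 + L + O
u = 3 (u = 6 - 3 = 3)
(-6*r(W(2, -2)))*u = -6*(-1 + 2 - 2)*3 = -6*(-1)*3 = 6*3 = 18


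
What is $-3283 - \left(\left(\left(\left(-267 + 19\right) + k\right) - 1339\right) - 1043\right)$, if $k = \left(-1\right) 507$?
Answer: $-146$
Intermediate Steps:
$k = -507$
$-3283 - \left(\left(\left(\left(-267 + 19\right) + k\right) - 1339\right) - 1043\right) = -3283 - \left(\left(\left(\left(-267 + 19\right) - 507\right) - 1339\right) - 1043\right) = -3283 - \left(\left(\left(-248 - 507\right) - 1339\right) - 1043\right) = -3283 - \left(\left(-755 - 1339\right) - 1043\right) = -3283 - \left(-2094 - 1043\right) = -3283 - -3137 = -3283 + 3137 = -146$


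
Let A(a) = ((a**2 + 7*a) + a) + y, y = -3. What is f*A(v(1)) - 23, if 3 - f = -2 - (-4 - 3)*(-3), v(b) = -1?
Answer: -283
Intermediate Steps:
A(a) = -3 + a**2 + 8*a (A(a) = ((a**2 + 7*a) + a) - 3 = (a**2 + 8*a) - 3 = -3 + a**2 + 8*a)
f = 26 (f = 3 - (-2 - (-4 - 3)*(-3)) = 3 - (-2 - (-7)*(-3)) = 3 - (-2 - 1*21) = 3 - (-2 - 21) = 3 - 1*(-23) = 3 + 23 = 26)
f*A(v(1)) - 23 = 26*(-3 + (-1)**2 + 8*(-1)) - 23 = 26*(-3 + 1 - 8) - 23 = 26*(-10) - 23 = -260 - 23 = -283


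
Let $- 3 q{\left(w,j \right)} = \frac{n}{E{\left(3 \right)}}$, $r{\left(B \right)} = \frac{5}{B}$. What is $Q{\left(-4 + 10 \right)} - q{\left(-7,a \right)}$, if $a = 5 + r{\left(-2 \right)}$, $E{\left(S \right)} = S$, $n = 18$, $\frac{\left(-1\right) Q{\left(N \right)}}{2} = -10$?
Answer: $22$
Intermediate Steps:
$Q{\left(N \right)} = 20$ ($Q{\left(N \right)} = \left(-2\right) \left(-10\right) = 20$)
$a = \frac{5}{2}$ ($a = 5 + \frac{5}{-2} = 5 + 5 \left(- \frac{1}{2}\right) = 5 - \frac{5}{2} = \frac{5}{2} \approx 2.5$)
$q{\left(w,j \right)} = -2$ ($q{\left(w,j \right)} = - \frac{18 \cdot \frac{1}{3}}{3} = \left(- \frac{1}{3}\right) 6 = -2$)
$Q{\left(-4 + 10 \right)} - q{\left(-7,a \right)} = 20 - -2 = 20 + 2 = 22$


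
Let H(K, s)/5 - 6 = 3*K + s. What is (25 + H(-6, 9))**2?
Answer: 100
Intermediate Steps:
H(K, s) = 30 + 5*s + 15*K (H(K, s) = 30 + 5*(3*K + s) = 30 + 5*(s + 3*K) = 30 + (5*s + 15*K) = 30 + 5*s + 15*K)
(25 + H(-6, 9))**2 = (25 + (30 + 5*9 + 15*(-6)))**2 = (25 + (30 + 45 - 90))**2 = (25 - 15)**2 = 10**2 = 100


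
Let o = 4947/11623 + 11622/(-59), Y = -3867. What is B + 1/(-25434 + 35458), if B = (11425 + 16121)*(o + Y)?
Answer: -13041400758072089/116508952 ≈ -1.1193e+8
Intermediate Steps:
o = -2284587/11623 (o = 4947*(1/11623) + 11622*(-1/59) = 4947/11623 - 11622/59 = -2284587/11623 ≈ -196.56)
B = -1301017633488/11623 (B = (11425 + 16121)*(-2284587/11623 - 3867) = 27546*(-47230728/11623) = -1301017633488/11623 ≈ -1.1193e+8)
B + 1/(-25434 + 35458) = -1301017633488/11623 + 1/(-25434 + 35458) = -1301017633488/11623 + 1/10024 = -13041400758072089/116508952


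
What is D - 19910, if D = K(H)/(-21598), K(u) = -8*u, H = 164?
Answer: -215007434/10799 ≈ -19910.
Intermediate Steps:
D = 656/10799 (D = -8*164/(-21598) = -1312*(-1/21598) = 656/10799 ≈ 0.060746)
D - 19910 = 656/10799 - 19910 = -215007434/10799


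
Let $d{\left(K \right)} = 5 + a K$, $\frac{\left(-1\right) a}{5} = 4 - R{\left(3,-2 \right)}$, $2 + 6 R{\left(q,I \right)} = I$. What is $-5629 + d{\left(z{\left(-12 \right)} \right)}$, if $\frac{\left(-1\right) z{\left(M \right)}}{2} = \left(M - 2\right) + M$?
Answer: $- \frac{20512}{3} \approx -6837.3$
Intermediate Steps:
$R{\left(q,I \right)} = - \frac{1}{3} + \frac{I}{6}$
$a = - \frac{70}{3}$ ($a = - 5 \left(4 - \left(- \frac{1}{3} + \frac{1}{6} \left(-2\right)\right)\right) = - 5 \left(4 - \left(- \frac{1}{3} - \frac{1}{3}\right)\right) = - 5 \left(4 - - \frac{2}{3}\right) = - 5 \left(4 + \frac{2}{3}\right) = \left(-5\right) \frac{14}{3} = - \frac{70}{3} \approx -23.333$)
$z{\left(M \right)} = 4 - 4 M$ ($z{\left(M \right)} = - 2 \left(\left(M - 2\right) + M\right) = - 2 \left(\left(-2 + M\right) + M\right) = - 2 \left(-2 + 2 M\right) = 4 - 4 M$)
$d{\left(K \right)} = 5 - \frac{70 K}{3}$
$-5629 + d{\left(z{\left(-12 \right)} \right)} = -5629 + \left(5 - \frac{70 \left(4 - -48\right)}{3}\right) = -5629 + \left(5 - \frac{70 \left(4 + 48\right)}{3}\right) = -5629 + \left(5 - \frac{3640}{3}\right) = -5629 - \frac{3625}{3} = - \frac{20512}{3}$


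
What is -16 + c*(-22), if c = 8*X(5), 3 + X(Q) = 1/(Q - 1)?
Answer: 468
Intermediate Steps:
X(Q) = -3 + 1/(-1 + Q) (X(Q) = -3 + 1/(Q - 1) = -3 + 1/(-1 + Q))
c = -22 (c = 8*((4 - 3*5)/(-1 + 5)) = 8*((4 - 15)/4) = 8*((¼)*(-11)) = 8*(-11/4) = -22)
-16 + c*(-22) = -16 - 22*(-22) = -16 + 484 = 468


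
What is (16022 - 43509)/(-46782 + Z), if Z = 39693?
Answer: 27487/7089 ≈ 3.8774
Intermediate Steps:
(16022 - 43509)/(-46782 + Z) = (16022 - 43509)/(-46782 + 39693) = -27487/(-7089) = -27487*(-1/7089) = 27487/7089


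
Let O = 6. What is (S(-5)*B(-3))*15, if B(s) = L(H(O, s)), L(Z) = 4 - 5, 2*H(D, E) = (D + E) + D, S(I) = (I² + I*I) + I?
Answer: -675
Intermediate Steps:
S(I) = I + 2*I² (S(I) = (I² + I²) + I = 2*I² + I = I + 2*I²)
H(D, E) = D + E/2 (H(D, E) = ((D + E) + D)/2 = (E + 2*D)/2 = D + E/2)
L(Z) = -1
B(s) = -1
(S(-5)*B(-3))*15 = (-5*(1 + 2*(-5))*(-1))*15 = (-5*(1 - 10)*(-1))*15 = (-5*(-9)*(-1))*15 = (45*(-1))*15 = -45*15 = -675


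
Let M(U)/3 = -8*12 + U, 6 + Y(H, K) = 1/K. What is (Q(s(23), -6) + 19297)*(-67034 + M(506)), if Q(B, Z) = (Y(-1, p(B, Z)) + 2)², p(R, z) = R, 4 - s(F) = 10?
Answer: -11438659967/9 ≈ -1.2710e+9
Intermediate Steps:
s(F) = -6 (s(F) = 4 - 1*10 = 4 - 10 = -6)
Y(H, K) = -6 + 1/K
M(U) = -288 + 3*U (M(U) = 3*(-8*12 + U) = 3*(-96 + U) = -288 + 3*U)
Q(B, Z) = (-4 + 1/B)² (Q(B, Z) = ((-6 + 1/B) + 2)² = (-4 + 1/B)²)
(Q(s(23), -6) + 19297)*(-67034 + M(506)) = ((-1 + 4*(-6))²/(-6)² + 19297)*(-67034 + (-288 + 3*506)) = ((-1 - 24)²/36 + 19297)*(-67034 + (-288 + 1518)) = ((1/36)*(-25)² + 19297)*(-67034 + 1230) = ((1/36)*625 + 19297)*(-65804) = (625/36 + 19297)*(-65804) = (695317/36)*(-65804) = -11438659967/9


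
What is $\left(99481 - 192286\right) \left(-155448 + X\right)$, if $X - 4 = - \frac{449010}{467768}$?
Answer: $\frac{3374026839737805}{233884} \approx 1.4426 \cdot 10^{10}$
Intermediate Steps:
$X = \frac{711031}{233884}$ ($X = 4 - \frac{449010}{467768} = 4 - \frac{224505}{233884} = \frac{711031}{233884} \approx 3.0401$)
$\left(99481 - 192286\right) \left(-155448 + X\right) = \left(99481 - 192286\right) \left(-155448 + \frac{711031}{233884}\right) = \left(-92805\right) \left(- \frac{36356089001}{233884}\right) = \frac{3374026839737805}{233884}$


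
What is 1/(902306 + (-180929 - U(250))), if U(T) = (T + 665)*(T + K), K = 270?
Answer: 1/245577 ≈ 4.0720e-6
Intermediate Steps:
U(T) = (270 + T)*(665 + T) (U(T) = (T + 665)*(T + 270) = (665 + T)*(270 + T) = (270 + T)*(665 + T))
1/(902306 + (-180929 - U(250))) = 1/(902306 + (-180929 - (179550 + 250**2 + 935*250))) = 1/(902306 + (-180929 - (179550 + 62500 + 233750))) = 1/(902306 + (-180929 - 1*475800)) = 1/(902306 + (-180929 - 475800)) = 1/(902306 - 656729) = 1/245577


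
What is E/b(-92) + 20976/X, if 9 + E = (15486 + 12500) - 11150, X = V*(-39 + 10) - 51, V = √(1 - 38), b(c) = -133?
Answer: 3*(-162661*√37 + 1215995*I)/(133*(-51*I + 29*√37)) ≈ -158.25 + 109.74*I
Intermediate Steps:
V = I*√37 (V = √(-37) = I*√37 ≈ 6.0828*I)
X = -51 - 29*I*√37 (X = (I*√37)*(-39 + 10) - 51 = (I*√37)*(-29) - 51 = -29*I*√37 - 51 = -51 - 29*I*√37 ≈ -51.0 - 176.4*I)
E = 16827 (E = -9 + ((15486 + 12500) - 11150) = -9 + (27986 - 11150) = -9 + 16836 = 16827)
E/b(-92) + 20976/X = 16827/(-133) + 20976/(-51 - 29*I*√37) = 16827*(-1/133) + 20976/(-51 - 29*I*√37) = -16827/133 + 20976/(-51 - 29*I*√37)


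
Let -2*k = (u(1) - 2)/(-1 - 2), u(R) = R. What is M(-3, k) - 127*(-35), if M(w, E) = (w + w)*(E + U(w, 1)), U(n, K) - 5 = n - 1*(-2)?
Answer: 4422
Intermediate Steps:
U(n, K) = 7 + n (U(n, K) = 5 + (n - 1*(-2)) = 5 + (n + 2) = 5 + (2 + n) = 7 + n)
k = -1/6 (k = -(1 - 2)/(2*(-1 - 2)) = -(-1)/(2*(-3)) = -(-1)*(-1)/(2*3) = -1/2*1/3 = -1/6 ≈ -0.16667)
M(w, E) = 2*w*(7 + E + w) (M(w, E) = (w + w)*(E + (7 + w)) = (2*w)*(7 + E + w) = 2*w*(7 + E + w))
M(-3, k) - 127*(-35) = 2*(-3)*(7 - 1/6 - 3) - 127*(-35) = 2*(-3)*(23/6) + 4445 = -23 + 4445 = 4422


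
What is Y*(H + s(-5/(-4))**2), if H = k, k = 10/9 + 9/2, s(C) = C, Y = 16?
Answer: 1033/9 ≈ 114.78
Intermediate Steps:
k = 101/18 (k = 10*(1/9) + 9*(1/2) = 10/9 + 9/2 = 101/18 ≈ 5.6111)
H = 101/18 ≈ 5.6111
Y*(H + s(-5/(-4))**2) = 16*(101/18 + (-5/(-4))**2) = 16*(101/18 + (-5*(-1/4))**2) = 16*(101/18 + (5/4)**2) = 16*(101/18 + 25/16) = 16*(1033/144) = 1033/9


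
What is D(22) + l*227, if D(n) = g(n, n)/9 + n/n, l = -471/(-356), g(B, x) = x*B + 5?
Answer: 379847/1068 ≈ 355.66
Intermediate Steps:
g(B, x) = 5 + B*x (g(B, x) = B*x + 5 = 5 + B*x)
l = 471/356 (l = -471*(-1/356) = 471/356 ≈ 1.3230)
D(n) = 14/9 + n²/9 (D(n) = (5 + n*n)/9 + n/n = (5 + n²)*(⅑) + 1 = (5/9 + n²/9) + 1 = 14/9 + n²/9)
D(22) + l*227 = (14/9 + (⅑)*22²) + (471/356)*227 = (14/9 + (⅑)*484) + 106917/356 = (14/9 + 484/9) + 106917/356 = 166/3 + 106917/356 = 379847/1068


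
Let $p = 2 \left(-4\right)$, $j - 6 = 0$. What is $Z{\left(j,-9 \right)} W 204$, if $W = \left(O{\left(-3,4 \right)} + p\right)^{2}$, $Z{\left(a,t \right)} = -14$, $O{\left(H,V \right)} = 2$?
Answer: $-102816$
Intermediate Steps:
$j = 6$ ($j = 6 + 0 = 6$)
$p = -8$
$W = 36$ ($W = \left(2 - 8\right)^{2} = \left(-6\right)^{2} = 36$)
$Z{\left(j,-9 \right)} W 204 = \left(-14\right) 36 \cdot 204 = \left(-504\right) 204 = -102816$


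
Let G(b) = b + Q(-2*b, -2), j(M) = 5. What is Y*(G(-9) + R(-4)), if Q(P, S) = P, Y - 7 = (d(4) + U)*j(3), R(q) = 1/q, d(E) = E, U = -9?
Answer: -315/2 ≈ -157.50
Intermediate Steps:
Y = -18 (Y = 7 + (4 - 9)*5 = 7 - 5*5 = 7 - 25 = -18)
G(b) = -b (G(b) = b - 2*b = -b)
Y*(G(-9) + R(-4)) = -18*(-1*(-9) + 1/(-4)) = -18*(9 - ¼) = -18*35/4 = -315/2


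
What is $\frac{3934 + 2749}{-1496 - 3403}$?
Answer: $- \frac{6683}{4899} \approx -1.3642$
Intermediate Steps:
$\frac{3934 + 2749}{-1496 - 3403} = \frac{6683}{-4899} = 6683 \left(- \frac{1}{4899}\right) = - \frac{6683}{4899}$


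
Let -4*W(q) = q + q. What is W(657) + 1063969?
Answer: 2127281/2 ≈ 1.0636e+6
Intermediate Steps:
W(q) = -q/2 (W(q) = -(q + q)/4 = -q/2)
W(657) + 1063969 = -½*657 + 1063969 = -657/2 + 1063969 = 2127281/2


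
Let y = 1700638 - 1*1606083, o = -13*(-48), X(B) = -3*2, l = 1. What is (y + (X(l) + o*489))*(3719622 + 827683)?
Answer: 1817489598925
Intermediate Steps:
X(B) = -6
o = 624
y = 94555 (y = 1700638 - 1606083 = 94555)
(y + (X(l) + o*489))*(3719622 + 827683) = (94555 + (-6 + 624*489))*(3719622 + 827683) = (94555 + (-6 + 305136))*4547305 = (94555 + 305130)*4547305 = 399685*4547305 = 1817489598925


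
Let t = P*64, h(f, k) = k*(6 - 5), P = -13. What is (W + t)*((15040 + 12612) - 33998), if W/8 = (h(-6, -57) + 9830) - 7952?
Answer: -87168656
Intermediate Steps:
h(f, k) = k (h(f, k) = k*1 = k)
W = 14568 (W = 8*((-57 + 9830) - 7952) = 8*(9773 - 7952) = 8*1821 = 14568)
t = -832 (t = -13*64 = -832)
(W + t)*((15040 + 12612) - 33998) = (14568 - 832)*((15040 + 12612) - 33998) = 13736*(27652 - 33998) = 13736*(-6346) = -87168656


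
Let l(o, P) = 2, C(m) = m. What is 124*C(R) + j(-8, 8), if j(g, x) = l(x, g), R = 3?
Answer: 374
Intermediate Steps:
j(g, x) = 2
124*C(R) + j(-8, 8) = 124*3 + 2 = 372 + 2 = 374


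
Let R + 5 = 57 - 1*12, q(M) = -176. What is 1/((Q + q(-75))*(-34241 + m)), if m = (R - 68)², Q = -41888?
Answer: 1/1407335248 ≈ 7.1056e-10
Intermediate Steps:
R = 40 (R = -5 + (57 - 1*12) = -5 + (57 - 12) = -5 + 45 = 40)
m = 784 (m = (40 - 68)² = (-28)² = 784)
1/((Q + q(-75))*(-34241 + m)) = 1/((-41888 - 176)*(-34241 + 784)) = 1/(-42064*(-33457)) = 1/1407335248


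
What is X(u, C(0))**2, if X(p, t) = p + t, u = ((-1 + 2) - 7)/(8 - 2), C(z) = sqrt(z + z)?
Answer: 1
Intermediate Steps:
C(z) = sqrt(2)*sqrt(z) (C(z) = sqrt(2*z) = sqrt(2)*sqrt(z))
u = -1 (u = (1 - 7)/6 = -6*1/6 = -1)
X(u, C(0))**2 = (-1 + sqrt(2)*sqrt(0))**2 = (-1 + sqrt(2)*0)**2 = (-1 + 0)**2 = (-1)**2 = 1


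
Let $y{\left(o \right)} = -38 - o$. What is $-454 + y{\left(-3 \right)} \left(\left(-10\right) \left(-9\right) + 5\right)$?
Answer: $-3779$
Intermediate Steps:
$-454 + y{\left(-3 \right)} \left(\left(-10\right) \left(-9\right) + 5\right) = -454 + \left(-38 - -3\right) \left(\left(-10\right) \left(-9\right) + 5\right) = -454 + \left(-38 + 3\right) \left(90 + 5\right) = -454 - 3325 = -3779$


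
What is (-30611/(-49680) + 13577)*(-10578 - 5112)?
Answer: -352782312833/1656 ≈ -2.1303e+8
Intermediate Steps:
(-30611/(-49680) + 13577)*(-10578 - 5112) = (-30611*(-1/49680) + 13577)*(-15690) = (30611/49680 + 13577)*(-15690) = (674535971/49680)*(-15690) = -352782312833/1656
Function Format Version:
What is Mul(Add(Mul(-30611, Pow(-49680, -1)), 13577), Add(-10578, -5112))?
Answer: Rational(-352782312833, 1656) ≈ -2.1303e+8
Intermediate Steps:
Mul(Add(Mul(-30611, Pow(-49680, -1)), 13577), Add(-10578, -5112)) = Mul(Add(Mul(-30611, Rational(-1, 49680)), 13577), -15690) = Mul(Add(Rational(30611, 49680), 13577), -15690) = Mul(Rational(674535971, 49680), -15690) = Rational(-352782312833, 1656)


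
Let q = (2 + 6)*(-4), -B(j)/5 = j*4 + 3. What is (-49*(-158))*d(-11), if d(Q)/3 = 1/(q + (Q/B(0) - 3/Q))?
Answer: -1916145/2557 ≈ -749.37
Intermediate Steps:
B(j) = -15 - 20*j (B(j) = -5*(j*4 + 3) = -5*(4*j + 3) = -5*(3 + 4*j) = -15 - 20*j)
q = -32 (q = 8*(-4) = -32)
d(Q) = 3/(-32 - 3/Q - Q/15) (d(Q) = 3/(-32 + (Q/(-15 - 20*0) - 3/Q)) = 3/(-32 + (Q/(-15 + 0) - 3/Q)) = 3/(-32 + (Q/(-15) - 3/Q)) = 3/(-32 + (Q*(-1/15) - 3/Q)) = 3/(-32 + (-Q/15 - 3/Q)) = 3/(-32 + (-3/Q - Q/15)) = 3/(-32 - 3/Q - Q/15))
(-49*(-158))*d(-11) = (-49*(-158))*(-45*(-11)/(45 + (-11)² + 480*(-11))) = 7742*(-45*(-11)/(45 + 121 - 5280)) = 7742*(-45*(-11)/(-5114)) = 7742*(-45*(-11)*(-1/5114)) = 7742*(-495/5114) = -1916145/2557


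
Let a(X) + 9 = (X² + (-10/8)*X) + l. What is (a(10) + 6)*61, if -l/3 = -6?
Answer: 12505/2 ≈ 6252.5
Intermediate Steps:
l = 18 (l = -3*(-6) = 18)
a(X) = 9 + X² - 5*X/4 (a(X) = -9 + ((X² + (-10/8)*X) + 18) = -9 + ((X² + (-10*⅛)*X) + 18) = -9 + ((X² - 5*X/4) + 18) = -9 + (18 + X² - 5*X/4) = 9 + X² - 5*X/4)
(a(10) + 6)*61 = ((9 + 10² - 5/4*10) + 6)*61 = ((9 + 100 - 25/2) + 6)*61 = (193/2 + 6)*61 = (205/2)*61 = 12505/2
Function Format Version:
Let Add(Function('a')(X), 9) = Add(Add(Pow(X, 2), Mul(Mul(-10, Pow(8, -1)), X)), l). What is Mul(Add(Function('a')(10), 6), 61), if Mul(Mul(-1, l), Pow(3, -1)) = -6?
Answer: Rational(12505, 2) ≈ 6252.5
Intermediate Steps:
l = 18 (l = Mul(-3, -6) = 18)
Function('a')(X) = Add(9, Pow(X, 2), Mul(Rational(-5, 4), X)) (Function('a')(X) = Add(-9, Add(Add(Pow(X, 2), Mul(Mul(-10, Pow(8, -1)), X)), 18)) = Add(-9, Add(Add(Pow(X, 2), Mul(Mul(-10, Rational(1, 8)), X)), 18)) = Add(-9, Add(Add(Pow(X, 2), Mul(Rational(-5, 4), X)), 18)) = Add(-9, Add(18, Pow(X, 2), Mul(Rational(-5, 4), X))) = Add(9, Pow(X, 2), Mul(Rational(-5, 4), X)))
Mul(Add(Function('a')(10), 6), 61) = Mul(Add(Add(9, Pow(10, 2), Mul(Rational(-5, 4), 10)), 6), 61) = Mul(Add(Add(9, 100, Rational(-25, 2)), 6), 61) = Mul(Add(Rational(193, 2), 6), 61) = Mul(Rational(205, 2), 61) = Rational(12505, 2)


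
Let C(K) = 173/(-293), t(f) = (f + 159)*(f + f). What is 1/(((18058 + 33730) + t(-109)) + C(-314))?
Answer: 293/11980011 ≈ 2.4457e-5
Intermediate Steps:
t(f) = 2*f*(159 + f) (t(f) = (159 + f)*(2*f) = 2*f*(159 + f))
C(K) = -173/293 (C(K) = 173*(-1/293) = -173/293)
1/(((18058 + 33730) + t(-109)) + C(-314)) = 1/(((18058 + 33730) + 2*(-109)*(159 - 109)) - 173/293) = 1/((51788 + 2*(-109)*50) - 173/293) = 1/((51788 - 10900) - 173/293) = 1/(40888 - 173/293) = 1/(11980011/293) = 293/11980011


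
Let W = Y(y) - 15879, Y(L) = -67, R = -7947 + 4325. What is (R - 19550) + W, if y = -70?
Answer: -39118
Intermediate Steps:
R = -3622
W = -15946 (W = -67 - 15879 = -15946)
(R - 19550) + W = (-3622 - 19550) - 15946 = -23172 - 15946 = -39118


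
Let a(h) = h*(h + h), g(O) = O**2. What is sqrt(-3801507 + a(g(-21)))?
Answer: I*sqrt(3412545) ≈ 1847.3*I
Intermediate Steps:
a(h) = 2*h**2 (a(h) = h*(2*h) = 2*h**2)
sqrt(-3801507 + a(g(-21))) = sqrt(-3801507 + 2*((-21)**2)**2) = sqrt(-3801507 + 2*441**2) = sqrt(-3801507 + 2*194481) = sqrt(-3801507 + 388962) = sqrt(-3412545) = I*sqrt(3412545)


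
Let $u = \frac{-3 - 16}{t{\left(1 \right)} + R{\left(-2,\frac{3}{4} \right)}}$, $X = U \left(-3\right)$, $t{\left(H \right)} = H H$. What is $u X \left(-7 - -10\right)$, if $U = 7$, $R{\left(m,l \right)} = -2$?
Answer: $-1197$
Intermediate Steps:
$t{\left(H \right)} = H^{2}$
$X = -21$ ($X = 7 \left(-3\right) = -21$)
$u = 19$ ($u = \frac{-3 - 16}{1^{2} - 2} = - \frac{19}{1 - 2} = - \frac{19}{-1} = \left(-19\right) \left(-1\right) = 19$)
$u X \left(-7 - -10\right) = 19 \left(-21\right) \left(-7 - -10\right) = - 399 \left(-7 + 10\right) = \left(-399\right) 3 = -1197$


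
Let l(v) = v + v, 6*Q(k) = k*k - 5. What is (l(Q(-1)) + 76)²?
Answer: 50176/9 ≈ 5575.1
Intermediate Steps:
Q(k) = -⅚ + k²/6 (Q(k) = (k*k - 5)/6 = (k² - 5)/6 = (-5 + k²)/6 = -⅚ + k²/6)
l(v) = 2*v
(l(Q(-1)) + 76)² = (2*(-⅚ + (⅙)*(-1)²) + 76)² = (2*(-⅚ + (⅙)*1) + 76)² = (2*(-⅚ + ⅙) + 76)² = (2*(-⅔) + 76)² = (-4/3 + 76)² = (224/3)² = 50176/9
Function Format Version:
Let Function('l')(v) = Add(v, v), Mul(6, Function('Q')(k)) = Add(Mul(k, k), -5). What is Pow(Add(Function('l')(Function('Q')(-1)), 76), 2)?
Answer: Rational(50176, 9) ≈ 5575.1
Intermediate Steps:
Function('Q')(k) = Add(Rational(-5, 6), Mul(Rational(1, 6), Pow(k, 2))) (Function('Q')(k) = Mul(Rational(1, 6), Add(Mul(k, k), -5)) = Mul(Rational(1, 6), Add(Pow(k, 2), -5)) = Mul(Rational(1, 6), Add(-5, Pow(k, 2))) = Add(Rational(-5, 6), Mul(Rational(1, 6), Pow(k, 2))))
Function('l')(v) = Mul(2, v)
Pow(Add(Function('l')(Function('Q')(-1)), 76), 2) = Pow(Add(Mul(2, Add(Rational(-5, 6), Mul(Rational(1, 6), Pow(-1, 2)))), 76), 2) = Pow(Add(Mul(2, Add(Rational(-5, 6), Mul(Rational(1, 6), 1))), 76), 2) = Pow(Add(Mul(2, Add(Rational(-5, 6), Rational(1, 6))), 76), 2) = Pow(Add(Mul(2, Rational(-2, 3)), 76), 2) = Pow(Add(Rational(-4, 3), 76), 2) = Pow(Rational(224, 3), 2) = Rational(50176, 9)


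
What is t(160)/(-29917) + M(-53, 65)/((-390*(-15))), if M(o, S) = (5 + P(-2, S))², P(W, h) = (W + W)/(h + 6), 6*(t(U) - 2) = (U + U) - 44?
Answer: 19404201/7540579850 ≈ 0.0025733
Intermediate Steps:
t(U) = -16/3 + U/3 (t(U) = 2 + ((U + U) - 44)/6 = 2 + (2*U - 44)/6 = 2 + (-44 + 2*U)/6 = 2 + (-22/3 + U/3) = -16/3 + U/3)
P(W, h) = 2*W/(6 + h) (P(W, h) = (2*W)/(6 + h) = 2*W/(6 + h))
M(o, S) = (5 - 4/(6 + S))² (M(o, S) = (5 + 2*(-2)/(6 + S))² = (5 - 4/(6 + S))²)
t(160)/(-29917) + M(-53, 65)/((-390*(-15))) = (-16/3 + (⅓)*160)/(-29917) + ((26 + 5*65)²/(6 + 65)²)/((-390*(-15))) = (-16/3 + 160/3)*(-1/29917) + ((26 + 325)²/71²)/5850 = 48*(-1/29917) + ((1/5041)*351²)*(1/5850) = -48/29917 + ((1/5041)*123201)*(1/5850) = -48/29917 + (123201/5041)*(1/5850) = -48/29917 + 1053/252050 = 19404201/7540579850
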